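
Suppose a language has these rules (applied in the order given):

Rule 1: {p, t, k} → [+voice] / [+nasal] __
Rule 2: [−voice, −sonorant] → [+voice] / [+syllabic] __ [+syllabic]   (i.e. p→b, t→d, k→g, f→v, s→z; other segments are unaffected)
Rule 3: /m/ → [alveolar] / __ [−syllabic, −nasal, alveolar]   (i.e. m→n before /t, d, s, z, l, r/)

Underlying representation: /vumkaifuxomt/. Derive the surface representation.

Rule 1 (post-nasal voicing): /k/ is a voiceless stop immediately after the nasal /m/, so it voices to [g]. /t/ is a voiceless stop immediately after the nasal /m/, so it voices to [d]. /vumkaifuxomt/ → vumgaifuxomd.
Rule 2 (intervocalic voicing): /f/ is a voiceless obstruent between vowels /i/ and /u/, so it voices to [v]. /vumgaifuxomd/ → vumgaivuxomd.
Rule 3 (nasal place assimilation): /m/ precedes the alveolar consonant /d/, so it assimilates in place to [n]. /vumgaivuxomd/ → vumgaivuxond.

vumgaivuxond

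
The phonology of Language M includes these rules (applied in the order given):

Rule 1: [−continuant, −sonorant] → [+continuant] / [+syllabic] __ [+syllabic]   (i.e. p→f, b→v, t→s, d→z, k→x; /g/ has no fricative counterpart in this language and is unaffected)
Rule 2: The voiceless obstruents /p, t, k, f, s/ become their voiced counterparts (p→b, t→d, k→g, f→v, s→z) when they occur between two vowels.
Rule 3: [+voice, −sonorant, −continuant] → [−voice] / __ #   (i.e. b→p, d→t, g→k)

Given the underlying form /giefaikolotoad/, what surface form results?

Rule 1 (intervocalic spirantization): /k/ is a stop between vowels /i/ and /o/, so it spirantizes to the fricative [x]. /t/ is a stop between vowels /o/ and /o/, so it spirantizes to the fricative [s]. /giefaikolotoad/ → giefaixolosoad.
Rule 2 (intervocalic voicing): /f/ is a voiceless obstruent between vowels /e/ and /a/, so it voices to [v]. /s/ is a voiceless obstruent between vowels /o/ and /o/, so it voices to [z]. /giefaixolosoad/ → gievaixolozoad.
Rule 3 (final devoicing): /d/ is a voiced stop in word-final position, so it devoices to [t]. /gievaixolozoad/ → gievaixolozoat.

gievaixolozoat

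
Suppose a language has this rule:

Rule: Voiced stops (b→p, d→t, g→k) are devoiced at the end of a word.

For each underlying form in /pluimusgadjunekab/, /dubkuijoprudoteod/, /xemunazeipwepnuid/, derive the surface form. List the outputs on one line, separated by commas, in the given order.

pluimusgadjunekap, dubkuijoprudoteot, xemunazeipwepnuit

/pluimusgadjunekab/: /b/ is a voiced stop in word-final position, so it devoices to [p]. → [pluimusgadjunekap].
/dubkuijoprudoteod/: /d/ is a voiced stop in word-final position, so it devoices to [t]. → [dubkuijoprudoteot].
/xemunazeipwepnuid/: /d/ is a voiced stop in word-final position, so it devoices to [t]. → [xemunazeipwepnuit].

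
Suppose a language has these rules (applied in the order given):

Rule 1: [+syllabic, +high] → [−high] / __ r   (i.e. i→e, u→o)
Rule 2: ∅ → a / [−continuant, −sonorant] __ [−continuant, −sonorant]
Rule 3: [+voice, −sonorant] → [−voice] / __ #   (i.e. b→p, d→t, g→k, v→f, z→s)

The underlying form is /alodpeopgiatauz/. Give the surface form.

Rule 1 (pre-rhotic lowering): no segment meets the environment; /alodpeopgiatauz/ is unchanged.
Rule 2 (stop-cluster a-epenthesis): /d/ and /p/ form a stop–stop cluster, so [a] is inserted between them. /p/ and /g/ form a stop–stop cluster, so [a] is inserted between them. /alodpeopgiatauz/ → alodapeopagiatauz.
Rule 3 (final devoicing): /z/ is a voiced obstruent in word-final position, so it devoices to [s]. /alodapeopagiatauz/ → alodapeopagiataus.

alodapeopagiataus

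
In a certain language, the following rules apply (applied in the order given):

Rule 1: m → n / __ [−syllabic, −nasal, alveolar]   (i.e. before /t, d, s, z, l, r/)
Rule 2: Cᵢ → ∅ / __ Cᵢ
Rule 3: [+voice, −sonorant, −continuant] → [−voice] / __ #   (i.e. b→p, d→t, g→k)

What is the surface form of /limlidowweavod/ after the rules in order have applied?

Rule 1 (nasal place assimilation): /m/ precedes the alveolar consonant /l/, so it assimilates in place to [n]. /limlidowweavod/ → linlidowweavod.
Rule 2 (degemination): /ww/ is a geminate; the first /w/ deletes. /linlidowweavod/ → linlidoweavod.
Rule 3 (final devoicing): /d/ is a voiced stop in word-final position, so it devoices to [t]. /linlidoweavod/ → linlidoweavot.

linlidoweavot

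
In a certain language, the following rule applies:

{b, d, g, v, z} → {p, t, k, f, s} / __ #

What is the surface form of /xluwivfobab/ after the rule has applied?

xluwivfobap

Scanning /xluwivfobab/: /v/ at position 6 is not in the conditioning environment; /b/ at position 9 is not in the conditioning environment; /b/ is a voiced obstruent in word-final position, so it devoices to [p].
Result: [xluwivfobap].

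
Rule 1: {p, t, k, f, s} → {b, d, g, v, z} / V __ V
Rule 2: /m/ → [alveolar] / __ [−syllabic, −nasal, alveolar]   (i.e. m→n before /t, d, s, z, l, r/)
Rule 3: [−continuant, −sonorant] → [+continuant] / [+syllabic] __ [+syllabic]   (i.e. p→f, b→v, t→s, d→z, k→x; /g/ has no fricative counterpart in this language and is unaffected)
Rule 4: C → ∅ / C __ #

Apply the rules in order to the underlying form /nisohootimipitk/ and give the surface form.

nizohoozimivit

Rule 1 (intervocalic voicing): /s/ is a voiceless obstruent between vowels /i/ and /o/, so it voices to [z]. /t/ is a voiceless obstruent between vowels /o/ and /i/, so it voices to [d]. /p/ is a voiceless obstruent between vowels /i/ and /i/, so it voices to [b]. /nisohootimipitk/ → nizohoodimibitk.
Rule 2 (nasal place assimilation): no segment meets the environment; /nizohoodimibitk/ is unchanged.
Rule 3 (intervocalic spirantization): /d/ is a stop between vowels /o/ and /i/, so it spirantizes to the fricative [z]. /b/ is a stop between vowels /i/ and /i/, so it spirantizes to the fricative [v]. /nizohoodimibitk/ → nizohoozimivitk.
Rule 4 (final cluster simplification): /k/ is the second consonant of a word-final cluster /tk/, so it deletes. /nizohoozimivitk/ → nizohoozimivit.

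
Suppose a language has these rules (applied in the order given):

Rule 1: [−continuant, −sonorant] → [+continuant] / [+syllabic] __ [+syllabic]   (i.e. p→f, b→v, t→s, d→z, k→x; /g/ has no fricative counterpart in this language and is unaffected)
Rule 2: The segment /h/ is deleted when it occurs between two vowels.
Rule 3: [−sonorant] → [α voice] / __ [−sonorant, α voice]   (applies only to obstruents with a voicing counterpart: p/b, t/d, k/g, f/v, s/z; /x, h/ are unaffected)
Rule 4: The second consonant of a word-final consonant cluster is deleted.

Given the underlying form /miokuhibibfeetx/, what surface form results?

Rule 1 (intervocalic spirantization): /k/ is a stop between vowels /o/ and /u/, so it spirantizes to the fricative [x]. /b/ is a stop between vowels /i/ and /i/, so it spirantizes to the fricative [v]. /miokuhibibfeetx/ → mioxuhivibfeetx.
Rule 2 (intervocalic h-deletion): /h/ occurs between vowels /u/ and /i/, so it deletes. /mioxuhivibfeetx/ → mioxuivibfeetx.
Rule 3 (regressive voicing assimilation): /b/ precedes the voiceless obstruent /f/, so it devoices to [p] by assimilation. /mioxuivibfeetx/ → mioxuivipfeetx.
Rule 4 (final cluster simplification): /x/ is the second consonant of a word-final cluster /tx/, so it deletes. /mioxuivipfeetx/ → mioxuivipfeet.

mioxuivipfeet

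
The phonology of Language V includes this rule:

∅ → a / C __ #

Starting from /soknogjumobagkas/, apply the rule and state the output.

the form ends in the consonant /s/, so [a] is inserted word-finally.
Surface form: [soknogjumobagkasa].

soknogjumobagkasa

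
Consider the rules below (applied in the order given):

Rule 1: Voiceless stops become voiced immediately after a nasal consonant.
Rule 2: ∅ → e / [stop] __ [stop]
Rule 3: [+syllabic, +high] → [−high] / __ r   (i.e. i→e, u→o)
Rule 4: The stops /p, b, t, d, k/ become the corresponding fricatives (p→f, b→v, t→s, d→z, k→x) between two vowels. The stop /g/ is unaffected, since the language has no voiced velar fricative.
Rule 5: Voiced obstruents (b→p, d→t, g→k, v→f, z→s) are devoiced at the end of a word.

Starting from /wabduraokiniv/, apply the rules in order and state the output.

wavezoraoxinif

Rule 1 (post-nasal voicing): no segment meets the environment; /wabduraokiniv/ is unchanged.
Rule 2 (stop-cluster e-epenthesis): /b/ and /d/ form a stop–stop cluster, so [e] is inserted between them. /wabduraokiniv/ → wabeduraokiniv.
Rule 3 (pre-rhotic lowering): /u/ is a high vowel immediately before /r/, so it lowers to [o]. /wabeduraokiniv/ → wabedoraokiniv.
Rule 4 (intervocalic spirantization): /b/ is a stop between vowels /a/ and /e/, so it spirantizes to the fricative [v]. /d/ is a stop between vowels /e/ and /o/, so it spirantizes to the fricative [z]. /k/ is a stop between vowels /o/ and /i/, so it spirantizes to the fricative [x]. /wabedoraokiniv/ → wavezoraoxiniv.
Rule 5 (final devoicing): /v/ is a voiced obstruent in word-final position, so it devoices to [f]. /wavezoraoxiniv/ → wavezoraoxinif.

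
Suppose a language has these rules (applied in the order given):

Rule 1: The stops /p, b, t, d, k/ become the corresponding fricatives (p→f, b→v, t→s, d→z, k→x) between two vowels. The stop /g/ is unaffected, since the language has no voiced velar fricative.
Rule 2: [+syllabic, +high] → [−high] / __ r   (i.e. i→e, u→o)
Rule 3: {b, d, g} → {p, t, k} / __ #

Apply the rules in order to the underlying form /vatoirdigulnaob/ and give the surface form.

Rule 1 (intervocalic spirantization): /t/ is a stop between vowels /a/ and /o/, so it spirantizes to the fricative [s]. /vatoirdigulnaob/ → vasoirdigulnaob.
Rule 2 (pre-rhotic lowering): /i/ is a high vowel immediately before /r/, so it lowers to [e]. /vasoirdigulnaob/ → vasoerdigulnaob.
Rule 3 (final devoicing): /b/ is a voiced stop in word-final position, so it devoices to [p]. /vasoerdigulnaob/ → vasoerdigulnaop.

vasoerdigulnaop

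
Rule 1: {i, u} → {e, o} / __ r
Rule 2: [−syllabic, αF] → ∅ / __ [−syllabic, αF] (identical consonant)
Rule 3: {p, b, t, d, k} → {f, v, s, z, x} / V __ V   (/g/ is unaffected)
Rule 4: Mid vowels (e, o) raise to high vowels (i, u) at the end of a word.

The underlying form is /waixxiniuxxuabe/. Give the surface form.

Rule 1 (pre-rhotic lowering): no segment meets the environment; /waixxiniuxxuabe/ is unchanged.
Rule 2 (degemination): /xx/ is a geminate; the first /x/ deletes. /xx/ is a geminate; the first /x/ deletes. /waixxiniuxxuabe/ → waixiniuxuabe.
Rule 3 (intervocalic spirantization): /b/ is a stop between vowels /a/ and /e/, so it spirantizes to the fricative [v]. /waixiniuxuabe/ → waixiniuxuave.
Rule 4 (final vowel raising): /e/ is a mid vowel in word-final position, so it raises to [i]. /waixiniuxuave/ → waixiniuxuavi.

waixiniuxuavi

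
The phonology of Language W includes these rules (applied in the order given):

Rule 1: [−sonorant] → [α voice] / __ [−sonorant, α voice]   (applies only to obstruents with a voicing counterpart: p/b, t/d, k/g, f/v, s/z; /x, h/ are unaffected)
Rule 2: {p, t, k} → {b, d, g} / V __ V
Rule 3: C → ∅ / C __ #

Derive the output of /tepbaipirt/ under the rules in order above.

Rule 1 (regressive voicing assimilation): /p/ precedes the voiced obstruent /b/, so it voices to [b] by assimilation. /tepbaipirt/ → tebbaipirt.
Rule 2 (intervocalic voicing): /p/ is a voiceless stop between vowels /i/ and /i/, so it voices to [b]. /tebbaipirt/ → tebbaibirt.
Rule 3 (final cluster simplification): /t/ is the second consonant of a word-final cluster /rt/, so it deletes. /tebbaibirt/ → tebbaibir.

tebbaibir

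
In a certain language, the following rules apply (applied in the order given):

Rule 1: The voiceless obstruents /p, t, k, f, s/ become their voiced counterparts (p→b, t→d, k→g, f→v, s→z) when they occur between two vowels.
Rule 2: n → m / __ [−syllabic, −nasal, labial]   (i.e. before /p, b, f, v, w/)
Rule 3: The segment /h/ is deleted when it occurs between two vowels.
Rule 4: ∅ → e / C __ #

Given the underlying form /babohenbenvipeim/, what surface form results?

Rule 1 (intervocalic voicing): /p/ is a voiceless obstruent between vowels /i/ and /e/, so it voices to [b]. /babohenbenvipeim/ → babohenbenvibeim.
Rule 2 (nasal place assimilation): /n/ precedes the labial consonant /b/, so it assimilates in place to [m]. /n/ precedes the labial consonant /v/, so it assimilates in place to [m]. /babohenbenvibeim/ → babohembemvibeim.
Rule 3 (intervocalic h-deletion): /h/ occurs between vowels /o/ and /e/, so it deletes. /babohembemvibeim/ → baboembemvibeim.
Rule 4 (final e-epenthesis): the form ends in the consonant /m/, so [e] is inserted word-finally. /baboembemvibeim/ → baboembemvibeime.

baboembemvibeime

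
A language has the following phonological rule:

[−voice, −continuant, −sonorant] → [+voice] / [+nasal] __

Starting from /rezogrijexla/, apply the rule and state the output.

rezogrijexla

No segment of /rezogrijexla/ meets the structural description of the rule, so the form surfaces unchanged.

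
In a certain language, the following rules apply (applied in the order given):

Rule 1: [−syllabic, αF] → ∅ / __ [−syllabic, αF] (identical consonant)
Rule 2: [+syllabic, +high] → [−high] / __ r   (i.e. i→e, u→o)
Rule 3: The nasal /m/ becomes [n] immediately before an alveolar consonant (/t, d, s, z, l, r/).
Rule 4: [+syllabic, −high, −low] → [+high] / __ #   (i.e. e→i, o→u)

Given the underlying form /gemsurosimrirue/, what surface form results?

Rule 1 (degemination): no segment meets the environment; /gemsurosimrirue/ is unchanged.
Rule 2 (pre-rhotic lowering): /u/ is a high vowel immediately before /r/, so it lowers to [o]. /i/ is a high vowel immediately before /r/, so it lowers to [e]. /gemsurosimrirue/ → gemsorosimrerue.
Rule 3 (nasal place assimilation): /m/ precedes the alveolar consonant /s/, so it assimilates in place to [n]. /m/ precedes the alveolar consonant /r/, so it assimilates in place to [n]. /gemsorosimrerue/ → gensorosinrerue.
Rule 4 (final vowel raising): /e/ is a mid vowel in word-final position, so it raises to [i]. /gensorosinrerue/ → gensorosinrerui.

gensorosinrerui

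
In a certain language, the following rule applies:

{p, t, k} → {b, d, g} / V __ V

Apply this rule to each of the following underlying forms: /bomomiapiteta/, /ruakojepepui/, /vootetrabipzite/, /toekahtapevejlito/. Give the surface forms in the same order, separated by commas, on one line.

/bomomiapiteta/: /p/ is a voiceless stop between vowels /a/ and /i/, so it voices to [b]. /t/ is a voiceless stop between vowels /i/ and /e/, so it voices to [d]. /t/ is a voiceless stop between vowels /e/ and /a/, so it voices to [d]. → [bomomiabideda].
/ruakojepepui/: /k/ is a voiceless stop between vowels /a/ and /o/, so it voices to [g]. /p/ is a voiceless stop between vowels /e/ and /e/, so it voices to [b]. /p/ is a voiceless stop between vowels /e/ and /u/, so it voices to [b]. → [ruagojebebui].
/vootetrabipzite/: /t/ is a voiceless stop between vowels /o/ and /e/, so it voices to [d]. /t/ is a voiceless stop between vowels /i/ and /e/, so it voices to [d]. → [voodetrabipzide].
/toekahtapevejlito/: /k/ is a voiceless stop between vowels /e/ and /a/, so it voices to [g]. /p/ is a voiceless stop between vowels /a/ and /e/, so it voices to [b]. /t/ is a voiceless stop between vowels /i/ and /o/, so it voices to [d]. → [toegahtabevejlido].

bomomiabideda, ruagojebebui, voodetrabipzide, toegahtabevejlido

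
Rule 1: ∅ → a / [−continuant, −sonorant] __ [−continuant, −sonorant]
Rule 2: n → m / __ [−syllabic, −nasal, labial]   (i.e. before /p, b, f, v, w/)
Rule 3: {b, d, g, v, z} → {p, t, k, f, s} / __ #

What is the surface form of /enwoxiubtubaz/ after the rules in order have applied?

emwoxiubatubas

Rule 1 (stop-cluster a-epenthesis): /b/ and /t/ form a stop–stop cluster, so [a] is inserted between them. /enwoxiubtubaz/ → enwoxiubatubaz.
Rule 2 (nasal place assimilation): /n/ precedes the labial consonant /w/, so it assimilates in place to [m]. /enwoxiubatubaz/ → emwoxiubatubaz.
Rule 3 (final devoicing): /z/ is a voiced obstruent in word-final position, so it devoices to [s]. /emwoxiubatubaz/ → emwoxiubatubas.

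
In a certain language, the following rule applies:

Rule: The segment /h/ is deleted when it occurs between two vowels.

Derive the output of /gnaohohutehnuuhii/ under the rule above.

/h/ occurs between vowels /o/ and /o/, so it deletes.
/h/ occurs between vowels /o/ and /u/, so it deletes.
/h/ occurs between vowels /u/ and /i/, so it deletes.
Surface form: [gnaooutehnuuii].

gnaooutehnuuii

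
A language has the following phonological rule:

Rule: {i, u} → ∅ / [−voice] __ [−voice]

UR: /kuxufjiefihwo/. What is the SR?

kxfjiefhwo

/u/ is a high vowel flanked by voiceless consonants /k/ and /x/, so it deletes.
/u/ is a high vowel flanked by voiceless consonants /x/ and /f/, so it deletes.
/i/ is a high vowel flanked by voiceless consonants /f/ and /h/, so it deletes.
Surface form: [kxfjiefhwo].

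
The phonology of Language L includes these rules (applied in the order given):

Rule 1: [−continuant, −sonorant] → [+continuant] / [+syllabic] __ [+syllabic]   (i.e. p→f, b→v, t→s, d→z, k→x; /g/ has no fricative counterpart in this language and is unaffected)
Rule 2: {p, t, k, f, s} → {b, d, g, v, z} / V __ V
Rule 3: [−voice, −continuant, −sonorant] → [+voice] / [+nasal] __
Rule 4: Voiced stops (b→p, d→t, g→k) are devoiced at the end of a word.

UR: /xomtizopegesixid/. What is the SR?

Rule 1 (intervocalic spirantization): /p/ is a stop between vowels /o/ and /e/, so it spirantizes to the fricative [f]. /xomtizopegesixid/ → xomtizofegesixid.
Rule 2 (intervocalic voicing): /f/ is a voiceless obstruent between vowels /o/ and /e/, so it voices to [v]. /s/ is a voiceless obstruent between vowels /e/ and /i/, so it voices to [z]. /xomtizofegesixid/ → xomtizovegezixid.
Rule 3 (post-nasal voicing): /t/ is a voiceless stop immediately after the nasal /m/, so it voices to [d]. /xomtizovegezixid/ → xomdizovegezixid.
Rule 4 (final devoicing): /d/ is a voiced stop in word-final position, so it devoices to [t]. /xomdizovegezixid/ → xomdizovegezixit.

xomdizovegezixit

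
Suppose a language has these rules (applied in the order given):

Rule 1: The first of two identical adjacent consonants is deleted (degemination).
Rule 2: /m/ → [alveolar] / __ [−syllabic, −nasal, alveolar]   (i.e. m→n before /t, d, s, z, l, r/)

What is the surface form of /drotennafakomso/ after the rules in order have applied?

drotenafakonso

Rule 1 (degemination): /nn/ is a geminate; the first /n/ deletes. /drotennafakomso/ → drotenafakomso.
Rule 2 (nasal place assimilation): /m/ precedes the alveolar consonant /s/, so it assimilates in place to [n]. /drotenafakomso/ → drotenafakonso.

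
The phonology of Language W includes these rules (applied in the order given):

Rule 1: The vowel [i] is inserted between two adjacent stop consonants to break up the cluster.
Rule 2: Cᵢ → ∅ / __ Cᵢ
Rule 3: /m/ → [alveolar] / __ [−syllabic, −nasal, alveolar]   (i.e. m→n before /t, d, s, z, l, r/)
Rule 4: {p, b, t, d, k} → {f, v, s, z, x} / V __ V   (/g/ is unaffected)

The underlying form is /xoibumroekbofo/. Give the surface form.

Rule 1 (stop-cluster i-epenthesis): /k/ and /b/ form a stop–stop cluster, so [i] is inserted between them. /xoibumroekbofo/ → xoibumroekibofo.
Rule 2 (degemination): no segment meets the environment; /xoibumroekibofo/ is unchanged.
Rule 3 (nasal place assimilation): /m/ precedes the alveolar consonant /r/, so it assimilates in place to [n]. /xoibumroekibofo/ → xoibunroekibofo.
Rule 4 (intervocalic spirantization): /b/ is a stop between vowels /i/ and /u/, so it spirantizes to the fricative [v]. /k/ is a stop between vowels /e/ and /i/, so it spirantizes to the fricative [x]. /b/ is a stop between vowels /i/ and /o/, so it spirantizes to the fricative [v]. /xoibunroekibofo/ → xoivunroexivofo.

xoivunroexivofo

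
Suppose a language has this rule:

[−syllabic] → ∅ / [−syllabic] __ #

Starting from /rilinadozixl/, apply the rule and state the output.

/l/ is the second consonant of a word-final cluster /xl/, so it deletes.
The other instances of /r/, /l/, /n/, /d/, /z/, /x/ do not occur in the required environment and remain unchanged.
Surface form: [rilinadozix].

rilinadozix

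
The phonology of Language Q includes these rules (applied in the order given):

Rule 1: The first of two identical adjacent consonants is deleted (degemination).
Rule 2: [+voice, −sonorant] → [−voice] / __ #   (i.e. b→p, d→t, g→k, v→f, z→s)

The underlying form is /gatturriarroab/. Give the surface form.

gaturiaroap

Rule 1 (degemination): /tt/ is a geminate; the first /t/ deletes. /rr/ is a geminate; the first /r/ deletes. /rr/ is a geminate; the first /r/ deletes. /gatturriarroab/ → gaturiaroab.
Rule 2 (final devoicing): /b/ is a voiced obstruent in word-final position, so it devoices to [p]. /gaturiaroab/ → gaturiaroap.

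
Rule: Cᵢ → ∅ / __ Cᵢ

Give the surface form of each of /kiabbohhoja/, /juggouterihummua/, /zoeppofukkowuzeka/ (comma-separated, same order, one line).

kiabohoja, jugouterihumua, zoepofukowuzeka

/kiabbohhoja/: /bb/ is a geminate; the first /b/ deletes. /hh/ is a geminate; the first /h/ deletes. → [kiabohoja].
/juggouterihummua/: /gg/ is a geminate; the first /g/ deletes. /mm/ is a geminate; the first /m/ deletes. → [jugouterihumua].
/zoeppofukkowuzeka/: /pp/ is a geminate; the first /p/ deletes. /kk/ is a geminate; the first /k/ deletes. → [zoepofukowuzeka].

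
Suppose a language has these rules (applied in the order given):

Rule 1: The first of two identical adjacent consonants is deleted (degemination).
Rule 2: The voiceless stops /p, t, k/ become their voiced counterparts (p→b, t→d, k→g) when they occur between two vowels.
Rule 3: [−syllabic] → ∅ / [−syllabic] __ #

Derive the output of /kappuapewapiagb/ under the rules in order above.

Rule 1 (degemination): /pp/ is a geminate; the first /p/ deletes. /kappuapewapiagb/ → kapuapewapiagb.
Rule 2 (intervocalic voicing): /p/ is a voiceless stop between vowels /a/ and /u/, so it voices to [b]. /p/ is a voiceless stop between vowels /a/ and /e/, so it voices to [b]. /p/ is a voiceless stop between vowels /a/ and /i/, so it voices to [b]. /kapuapewapiagb/ → kabuabewabiagb.
Rule 3 (final cluster simplification): /b/ is the second consonant of a word-final cluster /gb/, so it deletes. /kabuabewabiagb/ → kabuabewabiag.

kabuabewabiag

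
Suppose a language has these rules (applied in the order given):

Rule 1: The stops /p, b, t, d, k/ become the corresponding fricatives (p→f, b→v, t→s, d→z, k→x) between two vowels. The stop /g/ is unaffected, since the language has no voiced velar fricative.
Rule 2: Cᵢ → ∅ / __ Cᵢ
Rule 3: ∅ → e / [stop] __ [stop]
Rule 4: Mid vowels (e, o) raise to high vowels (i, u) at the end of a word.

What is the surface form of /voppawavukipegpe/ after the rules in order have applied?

vopawavuxifegepi

Rule 1 (intervocalic spirantization): /k/ is a stop between vowels /u/ and /i/, so it spirantizes to the fricative [x]. /p/ is a stop between vowels /i/ and /e/, so it spirantizes to the fricative [f]. /voppawavukipegpe/ → voppawavuxifegpe.
Rule 2 (degemination): /pp/ is a geminate; the first /p/ deletes. /voppawavuxifegpe/ → vopawavuxifegpe.
Rule 3 (stop-cluster e-epenthesis): /g/ and /p/ form a stop–stop cluster, so [e] is inserted between them. /vopawavuxifegpe/ → vopawavuxifegepe.
Rule 4 (final vowel raising): /e/ is a mid vowel in word-final position, so it raises to [i]. /vopawavuxifegepe/ → vopawavuxifegepi.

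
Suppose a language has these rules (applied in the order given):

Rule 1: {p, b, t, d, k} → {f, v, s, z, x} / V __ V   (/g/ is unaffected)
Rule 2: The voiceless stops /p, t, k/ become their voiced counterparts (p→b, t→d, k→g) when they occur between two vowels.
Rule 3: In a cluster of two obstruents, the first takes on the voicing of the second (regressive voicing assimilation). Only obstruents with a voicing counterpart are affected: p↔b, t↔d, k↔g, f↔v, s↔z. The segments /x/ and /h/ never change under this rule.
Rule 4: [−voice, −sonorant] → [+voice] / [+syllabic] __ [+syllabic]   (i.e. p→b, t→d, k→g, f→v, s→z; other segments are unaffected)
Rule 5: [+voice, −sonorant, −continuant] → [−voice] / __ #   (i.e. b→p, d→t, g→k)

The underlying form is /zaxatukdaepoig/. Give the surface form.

Rule 1 (intervocalic spirantization): /t/ is a stop between vowels /a/ and /u/, so it spirantizes to the fricative [s]. /p/ is a stop between vowels /e/ and /o/, so it spirantizes to the fricative [f]. /zaxatukdaepoig/ → zaxasukdaefoig.
Rule 2 (intervocalic voicing): no segment meets the environment; /zaxasukdaefoig/ is unchanged.
Rule 3 (regressive voicing assimilation): /k/ precedes the voiced obstruent /d/, so it voices to [g] by assimilation. /zaxasukdaefoig/ → zaxasugdaefoig.
Rule 4 (intervocalic voicing): /s/ is a voiceless obstruent between vowels /a/ and /u/, so it voices to [z]. /f/ is a voiceless obstruent between vowels /e/ and /o/, so it voices to [v]. /zaxasugdaefoig/ → zaxazugdaevoig.
Rule 5 (final devoicing): /g/ is a voiced stop in word-final position, so it devoices to [k]. /zaxazugdaevoig/ → zaxazugdaevoik.

zaxazugdaevoik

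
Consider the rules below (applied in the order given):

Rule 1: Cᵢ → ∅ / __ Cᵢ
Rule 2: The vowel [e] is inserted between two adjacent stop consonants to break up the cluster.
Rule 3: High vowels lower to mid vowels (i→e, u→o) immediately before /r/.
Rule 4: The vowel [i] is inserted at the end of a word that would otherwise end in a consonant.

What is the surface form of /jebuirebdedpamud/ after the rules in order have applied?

Rule 1 (degemination): no segment meets the environment; /jebuirebdedpamud/ is unchanged.
Rule 2 (stop-cluster e-epenthesis): /b/ and /d/ form a stop–stop cluster, so [e] is inserted between them. /d/ and /p/ form a stop–stop cluster, so [e] is inserted between them. /jebuirebdedpamud/ → jebuirebededepamud.
Rule 3 (pre-rhotic lowering): /i/ is a high vowel immediately before /r/, so it lowers to [e]. /jebuirebededepamud/ → jebuerebededepamud.
Rule 4 (final i-epenthesis): the form ends in the consonant /d/, so [i] is inserted word-finally. /jebuerebededepamud/ → jebuerebededepamudi.

jebuerebededepamudi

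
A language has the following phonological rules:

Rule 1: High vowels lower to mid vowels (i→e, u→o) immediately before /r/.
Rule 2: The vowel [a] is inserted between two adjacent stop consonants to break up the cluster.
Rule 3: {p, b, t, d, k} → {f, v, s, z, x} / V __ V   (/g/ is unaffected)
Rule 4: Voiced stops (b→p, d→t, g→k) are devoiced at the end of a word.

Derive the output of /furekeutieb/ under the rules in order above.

forexeusiep

Rule 1 (pre-rhotic lowering): /u/ is a high vowel immediately before /r/, so it lowers to [o]. /furekeutieb/ → forekeutieb.
Rule 2 (stop-cluster a-epenthesis): no segment meets the environment; /forekeutieb/ is unchanged.
Rule 3 (intervocalic spirantization): /k/ is a stop between vowels /e/ and /e/, so it spirantizes to the fricative [x]. /t/ is a stop between vowels /u/ and /i/, so it spirantizes to the fricative [s]. /forekeutieb/ → forexeusieb.
Rule 4 (final devoicing): /b/ is a voiced stop in word-final position, so it devoices to [p]. /forexeusieb/ → forexeusiep.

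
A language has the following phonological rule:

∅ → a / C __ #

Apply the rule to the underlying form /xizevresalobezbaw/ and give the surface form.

the form ends in the consonant /w/, so [a] is inserted word-finally.
Surface form: [xizevresalobezbawa].

xizevresalobezbawa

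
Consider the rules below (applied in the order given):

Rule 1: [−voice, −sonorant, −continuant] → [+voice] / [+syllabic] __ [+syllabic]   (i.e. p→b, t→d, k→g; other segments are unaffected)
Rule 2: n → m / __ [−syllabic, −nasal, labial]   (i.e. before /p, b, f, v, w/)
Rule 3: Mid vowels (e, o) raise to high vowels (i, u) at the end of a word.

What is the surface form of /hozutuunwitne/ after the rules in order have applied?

Rule 1 (intervocalic voicing): /t/ is a voiceless stop between vowels /u/ and /u/, so it voices to [d]. /hozutuunwitne/ → hozuduunwitne.
Rule 2 (nasal place assimilation): /n/ precedes the labial consonant /w/, so it assimilates in place to [m]. /hozuduunwitne/ → hozuduumwitne.
Rule 3 (final vowel raising): /e/ is a mid vowel in word-final position, so it raises to [i]. /hozuduumwitne/ → hozuduumwitni.

hozuduumwitni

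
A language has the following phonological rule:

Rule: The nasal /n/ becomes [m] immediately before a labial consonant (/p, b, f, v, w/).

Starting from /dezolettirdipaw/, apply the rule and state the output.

No segment of /dezolettirdipaw/ meets the structural description of the rule, so the form surfaces unchanged.

dezolettirdipaw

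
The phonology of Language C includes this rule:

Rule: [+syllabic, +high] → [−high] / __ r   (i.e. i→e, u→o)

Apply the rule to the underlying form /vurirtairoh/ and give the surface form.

vorertaeroh

/u/ is a high vowel immediately before /r/, so it lowers to [o].
/i/ is a high vowel immediately before /r/, so it lowers to [e].
/i/ is a high vowel immediately before /r/, so it lowers to [e].
Surface form: [vorertaeroh].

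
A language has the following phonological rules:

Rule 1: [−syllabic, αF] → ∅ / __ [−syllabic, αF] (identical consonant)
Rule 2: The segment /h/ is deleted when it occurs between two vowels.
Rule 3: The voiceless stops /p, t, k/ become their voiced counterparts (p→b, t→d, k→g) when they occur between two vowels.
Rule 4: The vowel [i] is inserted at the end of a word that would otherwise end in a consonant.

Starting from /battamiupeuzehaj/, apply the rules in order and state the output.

badamiubeuzeaji

Rule 1 (degemination): /tt/ is a geminate; the first /t/ deletes. /battamiupeuzehaj/ → batamiupeuzehaj.
Rule 2 (intervocalic h-deletion): /h/ occurs between vowels /e/ and /a/, so it deletes. /batamiupeuzehaj/ → batamiupeuzeaj.
Rule 3 (intervocalic voicing): /t/ is a voiceless stop between vowels /a/ and /a/, so it voices to [d]. /p/ is a voiceless stop between vowels /u/ and /e/, so it voices to [b]. /batamiupeuzeaj/ → badamiubeuzeaj.
Rule 4 (final i-epenthesis): the form ends in the consonant /j/, so [i] is inserted word-finally. /badamiubeuzeaj/ → badamiubeuzeaji.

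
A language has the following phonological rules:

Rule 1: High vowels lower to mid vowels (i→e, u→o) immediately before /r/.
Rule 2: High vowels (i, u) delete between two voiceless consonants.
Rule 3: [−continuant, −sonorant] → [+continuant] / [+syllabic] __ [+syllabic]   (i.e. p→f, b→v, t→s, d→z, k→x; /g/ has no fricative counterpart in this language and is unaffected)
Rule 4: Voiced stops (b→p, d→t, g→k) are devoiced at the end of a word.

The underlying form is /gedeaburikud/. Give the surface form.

Rule 1 (pre-rhotic lowering): /u/ is a high vowel immediately before /r/, so it lowers to [o]. /gedeaburikud/ → gedeaborikud.
Rule 2 (high vowel syncope): no segment meets the environment; /gedeaborikud/ is unchanged.
Rule 3 (intervocalic spirantization): /d/ is a stop between vowels /e/ and /e/, so it spirantizes to the fricative [z]. /b/ is a stop between vowels /a/ and /o/, so it spirantizes to the fricative [v]. /k/ is a stop between vowels /i/ and /u/, so it spirantizes to the fricative [x]. /gedeaborikud/ → gezeavorixud.
Rule 4 (final devoicing): /d/ is a voiced stop in word-final position, so it devoices to [t]. /gezeavorixud/ → gezeavorixut.

gezeavorixut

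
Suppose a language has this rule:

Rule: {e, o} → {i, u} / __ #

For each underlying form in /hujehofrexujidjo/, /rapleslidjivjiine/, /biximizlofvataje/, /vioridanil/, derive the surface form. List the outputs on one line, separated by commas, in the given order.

hujehofrexujidju, rapleslidjivjiini, biximizlofvataji, vioridanil

/hujehofrexujidjo/: /o/ is a mid vowel in word-final position, so it raises to [u]. → [hujehofrexujidju].
/rapleslidjivjiine/: /e/ is a mid vowel in word-final position, so it raises to [i]. → [rapleslidjivjiini].
/biximizlofvataje/: /e/ is a mid vowel in word-final position, so it raises to [i]. → [biximizlofvataji].
/vioridanil/: the rule's environment is not met; surfaces unchanged as [vioridanil].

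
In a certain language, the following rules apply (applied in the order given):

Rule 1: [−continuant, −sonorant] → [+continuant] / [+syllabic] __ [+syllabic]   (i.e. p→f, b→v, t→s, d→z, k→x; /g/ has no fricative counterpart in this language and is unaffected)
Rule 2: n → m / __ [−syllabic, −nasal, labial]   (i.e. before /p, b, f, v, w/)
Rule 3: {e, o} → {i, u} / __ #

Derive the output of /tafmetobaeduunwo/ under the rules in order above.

tafmesovaezuumwu

Rule 1 (intervocalic spirantization): /t/ is a stop between vowels /e/ and /o/, so it spirantizes to the fricative [s]. /b/ is a stop between vowels /o/ and /a/, so it spirantizes to the fricative [v]. /d/ is a stop between vowels /e/ and /u/, so it spirantizes to the fricative [z]. /tafmetobaeduunwo/ → tafmesovaezuunwo.
Rule 2 (nasal place assimilation): /n/ precedes the labial consonant /w/, so it assimilates in place to [m]. /tafmesovaezuunwo/ → tafmesovaezuumwo.
Rule 3 (final vowel raising): /o/ is a mid vowel in word-final position, so it raises to [u]. /tafmesovaezuumwo/ → tafmesovaezuumwu.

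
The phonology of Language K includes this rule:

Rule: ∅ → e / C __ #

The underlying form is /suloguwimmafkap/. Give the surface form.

the form ends in the consonant /p/, so [e] is inserted word-finally.
Surface form: [suloguwimmafkape].

suloguwimmafkape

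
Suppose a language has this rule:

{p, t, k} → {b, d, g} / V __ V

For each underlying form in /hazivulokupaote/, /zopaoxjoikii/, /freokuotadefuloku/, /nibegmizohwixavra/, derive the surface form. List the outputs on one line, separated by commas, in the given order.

hazivulogubaode, zobaoxjoigii, freoguodadefulogu, nibegmizohwixavra

/hazivulokupaote/: /k/ is a voiceless stop between vowels /o/ and /u/, so it voices to [g]. /p/ is a voiceless stop between vowels /u/ and /a/, so it voices to [b]. /t/ is a voiceless stop between vowels /o/ and /e/, so it voices to [d]. → [hazivulogubaode].
/zopaoxjoikii/: /p/ is a voiceless stop between vowels /o/ and /a/, so it voices to [b]. /k/ is a voiceless stop between vowels /i/ and /i/, so it voices to [g]. → [zobaoxjoigii].
/freokuotadefuloku/: /k/ is a voiceless stop between vowels /o/ and /u/, so it voices to [g]. /t/ is a voiceless stop between vowels /o/ and /a/, so it voices to [d]. /k/ is a voiceless stop between vowels /o/ and /u/, so it voices to [g]. → [freoguodadefulogu].
/nibegmizohwixavra/: the rule's environment is not met; surfaces unchanged as [nibegmizohwixavra].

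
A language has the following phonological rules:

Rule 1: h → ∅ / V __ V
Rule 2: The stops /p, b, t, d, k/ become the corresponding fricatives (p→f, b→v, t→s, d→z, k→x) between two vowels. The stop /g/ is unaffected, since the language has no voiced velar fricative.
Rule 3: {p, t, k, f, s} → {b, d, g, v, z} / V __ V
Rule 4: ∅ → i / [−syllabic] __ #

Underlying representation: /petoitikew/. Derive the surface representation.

pezoizixewi

Rule 1 (intervocalic h-deletion): no segment meets the environment; /petoitikew/ is unchanged.
Rule 2 (intervocalic spirantization): /t/ is a stop between vowels /e/ and /o/, so it spirantizes to the fricative [s]. /t/ is a stop between vowels /i/ and /i/, so it spirantizes to the fricative [s]. /k/ is a stop between vowels /i/ and /e/, so it spirantizes to the fricative [x]. /petoitikew/ → pesoisixew.
Rule 3 (intervocalic voicing): /s/ is a voiceless obstruent between vowels /e/ and /o/, so it voices to [z]. /s/ is a voiceless obstruent between vowels /i/ and /i/, so it voices to [z]. /pesoisixew/ → pezoizixew.
Rule 4 (final i-epenthesis): the form ends in the consonant /w/, so [i] is inserted word-finally. /pezoizixew/ → pezoizixewi.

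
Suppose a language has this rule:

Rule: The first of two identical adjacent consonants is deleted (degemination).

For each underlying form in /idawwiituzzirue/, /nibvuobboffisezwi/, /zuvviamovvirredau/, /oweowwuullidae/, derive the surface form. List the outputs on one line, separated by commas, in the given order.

idawiituzirue, nibvuobofisezwi, zuviamoviredau, oweowuulidae

/idawwiituzzirue/: /ww/ is a geminate; the first /w/ deletes. /zz/ is a geminate; the first /z/ deletes. → [idawiituzirue].
/nibvuobboffisezwi/: /bb/ is a geminate; the first /b/ deletes. /ff/ is a geminate; the first /f/ deletes. → [nibvuobofisezwi].
/zuvviamovvirredau/: /vv/ is a geminate; the first /v/ deletes. /vv/ is a geminate; the first /v/ deletes. /rr/ is a geminate; the first /r/ deletes. → [zuviamoviredau].
/oweowwuullidae/: /ww/ is a geminate; the first /w/ deletes. /ll/ is a geminate; the first /l/ deletes. → [oweowuulidae].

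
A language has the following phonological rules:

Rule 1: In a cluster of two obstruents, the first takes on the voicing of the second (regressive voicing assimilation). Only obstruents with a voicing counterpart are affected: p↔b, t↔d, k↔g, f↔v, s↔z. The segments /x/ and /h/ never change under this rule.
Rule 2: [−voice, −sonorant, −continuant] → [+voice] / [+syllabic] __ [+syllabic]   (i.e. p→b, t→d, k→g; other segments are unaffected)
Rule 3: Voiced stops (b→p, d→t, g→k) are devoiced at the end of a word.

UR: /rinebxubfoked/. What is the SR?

Rule 1 (regressive voicing assimilation): /b/ precedes the voiceless obstruent /x/, so it devoices to [p] by assimilation. /b/ precedes the voiceless obstruent /f/, so it devoices to [p] by assimilation. /rinebxubfoked/ → rinepxupfoked.
Rule 2 (intervocalic voicing): /k/ is a voiceless stop between vowels /o/ and /e/, so it voices to [g]. /rinepxupfoked/ → rinepxupfoged.
Rule 3 (final devoicing): /d/ is a voiced stop in word-final position, so it devoices to [t]. /rinepxupfoged/ → rinepxupfoget.

rinepxupfoget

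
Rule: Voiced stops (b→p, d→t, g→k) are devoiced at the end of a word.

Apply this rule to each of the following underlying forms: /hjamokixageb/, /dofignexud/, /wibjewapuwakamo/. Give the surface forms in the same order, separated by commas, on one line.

/hjamokixageb/: /b/ is a voiced stop in word-final position, so it devoices to [p]. → [hjamokixagep].
/dofignexud/: /d/ is a voiced stop in word-final position, so it devoices to [t]. → [dofignexut].
/wibjewapuwakamo/: the rule's environment is not met; surfaces unchanged as [wibjewapuwakamo].

hjamokixagep, dofignexut, wibjewapuwakamo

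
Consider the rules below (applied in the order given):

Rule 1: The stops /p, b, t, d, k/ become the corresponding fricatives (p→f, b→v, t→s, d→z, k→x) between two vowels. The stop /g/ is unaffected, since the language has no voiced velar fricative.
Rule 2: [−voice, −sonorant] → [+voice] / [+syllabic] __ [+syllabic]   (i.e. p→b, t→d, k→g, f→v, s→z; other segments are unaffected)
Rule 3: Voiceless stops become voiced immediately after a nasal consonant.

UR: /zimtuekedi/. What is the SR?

zimduexezi

Rule 1 (intervocalic spirantization): /k/ is a stop between vowels /e/ and /e/, so it spirantizes to the fricative [x]. /d/ is a stop between vowels /e/ and /i/, so it spirantizes to the fricative [z]. /zimtuekedi/ → zimtuexezi.
Rule 2 (intervocalic voicing): no segment meets the environment; /zimtuexezi/ is unchanged.
Rule 3 (post-nasal voicing): /t/ is a voiceless stop immediately after the nasal /m/, so it voices to [d]. /zimtuexezi/ → zimduexezi.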